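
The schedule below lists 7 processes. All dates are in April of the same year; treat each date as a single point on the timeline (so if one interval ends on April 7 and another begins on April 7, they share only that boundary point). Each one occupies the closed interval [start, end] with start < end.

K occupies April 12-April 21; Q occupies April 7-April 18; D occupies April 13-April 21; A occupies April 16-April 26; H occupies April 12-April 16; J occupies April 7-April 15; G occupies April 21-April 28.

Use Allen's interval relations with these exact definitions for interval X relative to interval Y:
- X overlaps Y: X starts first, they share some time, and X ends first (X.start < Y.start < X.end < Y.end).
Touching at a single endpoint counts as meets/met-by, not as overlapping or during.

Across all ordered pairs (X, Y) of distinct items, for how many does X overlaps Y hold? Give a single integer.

10

Checking all 42 ordered pairs for relation 'overlaps'; matching pairs in alphabetical order:
(A, G): A overlaps G ✓
(D, A): D overlaps A ✓
(H, D): H overlaps D ✓
(J, D): J overlaps D ✓
(J, H): J overlaps H ✓
(J, K): J overlaps K ✓
(K, A): K overlaps A ✓
(Q, A): Q overlaps A ✓
(Q, D): Q overlaps D ✓
(Q, K): Q overlaps K ✓
Count: 10.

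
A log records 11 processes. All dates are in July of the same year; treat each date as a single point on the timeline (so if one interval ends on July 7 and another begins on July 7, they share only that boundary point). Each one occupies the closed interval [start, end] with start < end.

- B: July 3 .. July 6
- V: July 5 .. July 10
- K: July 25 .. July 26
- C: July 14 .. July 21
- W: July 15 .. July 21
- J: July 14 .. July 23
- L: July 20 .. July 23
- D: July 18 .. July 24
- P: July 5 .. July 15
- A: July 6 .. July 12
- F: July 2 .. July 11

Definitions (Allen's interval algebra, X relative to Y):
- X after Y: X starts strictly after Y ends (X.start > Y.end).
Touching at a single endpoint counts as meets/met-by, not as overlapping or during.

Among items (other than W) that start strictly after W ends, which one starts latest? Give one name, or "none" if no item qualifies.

K

Target W = [July 15, July 21].
A [July 6, July 12] → before → excluded.
B [July 3, July 6] → before → excluded.
C [July 14, July 21] → finished-by → excluded.
D [July 18, July 24] → overlapped-by → excluded.
F [July 2, July 11] → before → excluded.
J [July 14, July 23] → contains → excluded.
K [July 25, July 26] → after → candidate.
L [July 20, July 23] → overlapped-by → excluded.
P [July 5, July 15] → meets → excluded.
V [July 5, July 10] → before → excluded.
Among candidates, latest start is July 25 → K.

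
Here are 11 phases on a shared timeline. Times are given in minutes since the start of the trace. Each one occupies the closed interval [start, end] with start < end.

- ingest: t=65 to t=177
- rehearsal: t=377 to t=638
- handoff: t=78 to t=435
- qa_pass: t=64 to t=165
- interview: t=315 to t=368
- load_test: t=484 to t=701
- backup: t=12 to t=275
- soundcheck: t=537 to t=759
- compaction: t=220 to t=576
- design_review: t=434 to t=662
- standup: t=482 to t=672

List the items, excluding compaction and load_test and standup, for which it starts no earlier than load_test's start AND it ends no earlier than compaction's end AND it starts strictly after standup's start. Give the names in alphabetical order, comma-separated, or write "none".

Conditions: its start is no earlier than load_test's start (X.start >= t=484) AND its end is no earlier than compaction's end (X.end >= t=576) AND its start is strictly after standup's start (X.start > t=482).
backup: start t=12 >= t=484? ✗; end t=275 >= t=576? ✗; start t=12 > t=482? ✗ → no.
design_review: start t=434 >= t=484? ✗; end t=662 >= t=576? ✓; start t=434 > t=482? ✗ → no.
handoff: start t=78 >= t=484? ✗; end t=435 >= t=576? ✗; start t=78 > t=482? ✗ → no.
ingest: start t=65 >= t=484? ✗; end t=177 >= t=576? ✗; start t=65 > t=482? ✗ → no.
interview: start t=315 >= t=484? ✗; end t=368 >= t=576? ✗; start t=315 > t=482? ✗ → no.
qa_pass: start t=64 >= t=484? ✗; end t=165 >= t=576? ✗; start t=64 > t=482? ✗ → no.
rehearsal: start t=377 >= t=484? ✗; end t=638 >= t=576? ✓; start t=377 > t=482? ✗ → no.
soundcheck: start t=537 >= t=484? ✓; end t=759 >= t=576? ✓; start t=537 > t=482? ✓ → yes.
Result: soundcheck.

soundcheck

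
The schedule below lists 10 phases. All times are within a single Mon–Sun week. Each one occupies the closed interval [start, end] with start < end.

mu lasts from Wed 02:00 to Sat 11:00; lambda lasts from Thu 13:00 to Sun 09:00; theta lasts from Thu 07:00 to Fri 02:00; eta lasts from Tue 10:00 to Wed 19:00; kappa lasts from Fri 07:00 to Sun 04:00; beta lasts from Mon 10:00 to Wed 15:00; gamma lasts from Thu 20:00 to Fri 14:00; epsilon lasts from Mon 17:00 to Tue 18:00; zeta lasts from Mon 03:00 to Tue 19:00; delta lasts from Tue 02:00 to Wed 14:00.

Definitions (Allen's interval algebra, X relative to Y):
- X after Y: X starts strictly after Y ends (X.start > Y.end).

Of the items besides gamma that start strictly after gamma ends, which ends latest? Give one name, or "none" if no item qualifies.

Target gamma = [Thu 20:00, Fri 14:00].
beta [Mon 10:00, Wed 15:00] → before → excluded.
delta [Tue 02:00, Wed 14:00] → before → excluded.
epsilon [Mon 17:00, Tue 18:00] → before → excluded.
eta [Tue 10:00, Wed 19:00] → before → excluded.
kappa [Fri 07:00, Sun 04:00] → overlapped-by → excluded.
lambda [Thu 13:00, Sun 09:00] → contains → excluded.
mu [Wed 02:00, Sat 11:00] → contains → excluded.
theta [Thu 07:00, Fri 02:00] → overlaps → excluded.
zeta [Mon 03:00, Tue 19:00] → before → excluded.
No candidates → none.

none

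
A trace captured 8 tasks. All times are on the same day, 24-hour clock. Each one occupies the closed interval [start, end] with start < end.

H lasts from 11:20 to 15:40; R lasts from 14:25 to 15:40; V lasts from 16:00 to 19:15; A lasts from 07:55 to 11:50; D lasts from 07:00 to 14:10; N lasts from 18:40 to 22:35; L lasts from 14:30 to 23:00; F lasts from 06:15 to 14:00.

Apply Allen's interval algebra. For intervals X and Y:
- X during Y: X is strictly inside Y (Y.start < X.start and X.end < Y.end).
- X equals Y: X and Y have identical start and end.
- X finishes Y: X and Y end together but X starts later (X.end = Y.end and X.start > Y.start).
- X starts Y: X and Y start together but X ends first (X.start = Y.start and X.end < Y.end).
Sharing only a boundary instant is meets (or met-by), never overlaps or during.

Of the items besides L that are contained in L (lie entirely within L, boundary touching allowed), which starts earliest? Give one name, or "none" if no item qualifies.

V

Target L = [14:30, 23:00].
A [07:55, 11:50] → before → excluded.
D [07:00, 14:10] → before → excluded.
F [06:15, 14:00] → before → excluded.
H [11:20, 15:40] → overlaps → excluded.
N [18:40, 22:35] → during → candidate.
R [14:25, 15:40] → overlaps → excluded.
V [16:00, 19:15] → during → candidate.
Among candidates, earliest start is 16:00 → V.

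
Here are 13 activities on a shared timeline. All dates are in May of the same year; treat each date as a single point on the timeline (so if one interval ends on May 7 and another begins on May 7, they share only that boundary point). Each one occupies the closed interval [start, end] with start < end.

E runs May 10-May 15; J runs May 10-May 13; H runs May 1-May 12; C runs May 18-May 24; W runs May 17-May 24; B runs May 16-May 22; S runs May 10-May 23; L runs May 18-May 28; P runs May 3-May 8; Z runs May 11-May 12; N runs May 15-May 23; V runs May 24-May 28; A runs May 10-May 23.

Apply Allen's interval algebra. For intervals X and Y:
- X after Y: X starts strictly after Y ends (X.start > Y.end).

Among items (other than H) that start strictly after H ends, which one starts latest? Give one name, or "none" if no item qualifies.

V

Target H = [May 1, May 12].
A [May 10, May 23] → overlapped-by → excluded.
B [May 16, May 22] → after → candidate.
C [May 18, May 24] → after → candidate.
E [May 10, May 15] → overlapped-by → excluded.
J [May 10, May 13] → overlapped-by → excluded.
L [May 18, May 28] → after → candidate.
N [May 15, May 23] → after → candidate.
P [May 3, May 8] → during → excluded.
S [May 10, May 23] → overlapped-by → excluded.
V [May 24, May 28] → after → candidate.
W [May 17, May 24] → after → candidate.
Z [May 11, May 12] → finishes → excluded.
Among candidates, latest start is May 24 → V.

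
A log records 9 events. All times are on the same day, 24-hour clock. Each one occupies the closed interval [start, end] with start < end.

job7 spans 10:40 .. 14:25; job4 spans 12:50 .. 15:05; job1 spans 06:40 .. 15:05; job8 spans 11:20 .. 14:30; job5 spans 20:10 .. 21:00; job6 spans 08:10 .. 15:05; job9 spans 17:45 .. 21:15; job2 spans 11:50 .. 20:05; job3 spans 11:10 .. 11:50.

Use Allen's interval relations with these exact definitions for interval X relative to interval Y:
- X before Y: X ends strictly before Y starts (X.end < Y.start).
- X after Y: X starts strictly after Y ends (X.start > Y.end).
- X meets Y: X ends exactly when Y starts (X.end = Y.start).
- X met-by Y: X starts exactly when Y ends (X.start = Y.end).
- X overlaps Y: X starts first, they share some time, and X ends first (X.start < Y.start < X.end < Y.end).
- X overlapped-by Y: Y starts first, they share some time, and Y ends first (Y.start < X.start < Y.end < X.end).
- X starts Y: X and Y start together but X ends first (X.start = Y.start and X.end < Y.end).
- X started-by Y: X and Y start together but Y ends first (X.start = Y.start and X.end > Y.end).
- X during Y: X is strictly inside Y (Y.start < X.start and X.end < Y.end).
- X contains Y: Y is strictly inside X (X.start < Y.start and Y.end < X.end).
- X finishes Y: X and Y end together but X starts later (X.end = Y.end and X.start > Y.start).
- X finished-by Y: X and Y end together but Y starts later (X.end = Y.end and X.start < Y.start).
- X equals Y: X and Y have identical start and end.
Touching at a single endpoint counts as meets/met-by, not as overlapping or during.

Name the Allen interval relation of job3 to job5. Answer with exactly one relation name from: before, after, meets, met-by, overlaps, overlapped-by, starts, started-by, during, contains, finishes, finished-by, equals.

job3 = [11:10, 11:50]; job5 = [20:10, 21:00].
Compare endpoints: job3.start < job5.start, job3.start < job5.end, job3.end < job5.start, job3.end < job5.end.
That pattern is 'before'.

before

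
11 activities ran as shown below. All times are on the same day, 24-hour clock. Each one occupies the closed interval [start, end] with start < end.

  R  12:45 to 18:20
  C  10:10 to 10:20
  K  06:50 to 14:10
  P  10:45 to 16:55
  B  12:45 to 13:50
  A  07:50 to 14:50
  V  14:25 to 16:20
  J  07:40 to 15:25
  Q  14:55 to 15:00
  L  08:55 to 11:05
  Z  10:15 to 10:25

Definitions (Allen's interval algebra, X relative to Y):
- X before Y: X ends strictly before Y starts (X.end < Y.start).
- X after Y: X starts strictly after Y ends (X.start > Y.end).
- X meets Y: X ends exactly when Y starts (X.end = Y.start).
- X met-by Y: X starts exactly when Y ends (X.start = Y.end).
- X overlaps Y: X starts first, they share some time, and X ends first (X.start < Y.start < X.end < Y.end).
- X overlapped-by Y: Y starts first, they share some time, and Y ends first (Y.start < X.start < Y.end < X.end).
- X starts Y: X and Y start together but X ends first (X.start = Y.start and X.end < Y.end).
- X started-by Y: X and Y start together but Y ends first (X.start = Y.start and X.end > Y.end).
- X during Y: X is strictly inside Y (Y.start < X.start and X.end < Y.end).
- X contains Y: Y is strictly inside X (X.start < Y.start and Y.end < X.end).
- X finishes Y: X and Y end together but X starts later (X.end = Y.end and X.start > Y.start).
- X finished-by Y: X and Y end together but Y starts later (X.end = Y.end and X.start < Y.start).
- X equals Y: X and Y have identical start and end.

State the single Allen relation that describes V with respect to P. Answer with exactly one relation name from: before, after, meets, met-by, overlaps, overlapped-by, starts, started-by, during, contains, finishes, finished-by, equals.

during

V = [14:25, 16:20]; P = [10:45, 16:55].
Compare endpoints: V.start > P.start, V.start < P.end, V.end > P.start, V.end < P.end.
That pattern is 'during'.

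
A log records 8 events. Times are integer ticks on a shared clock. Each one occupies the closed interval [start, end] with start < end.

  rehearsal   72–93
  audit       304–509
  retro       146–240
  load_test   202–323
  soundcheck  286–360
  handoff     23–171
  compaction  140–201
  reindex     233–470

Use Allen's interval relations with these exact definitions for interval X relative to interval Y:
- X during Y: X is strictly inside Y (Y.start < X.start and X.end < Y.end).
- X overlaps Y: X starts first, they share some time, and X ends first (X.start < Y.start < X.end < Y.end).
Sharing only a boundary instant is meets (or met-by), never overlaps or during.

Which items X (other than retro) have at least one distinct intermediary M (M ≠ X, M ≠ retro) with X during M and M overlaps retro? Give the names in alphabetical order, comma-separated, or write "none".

Target retro = [146, 240].
Intermediaries M with M overlaps retro: compaction, handoff.
Via compaction — items with X during compaction: none.
Via handoff — items with X during handoff: rehearsal.
Union: rehearsal.

rehearsal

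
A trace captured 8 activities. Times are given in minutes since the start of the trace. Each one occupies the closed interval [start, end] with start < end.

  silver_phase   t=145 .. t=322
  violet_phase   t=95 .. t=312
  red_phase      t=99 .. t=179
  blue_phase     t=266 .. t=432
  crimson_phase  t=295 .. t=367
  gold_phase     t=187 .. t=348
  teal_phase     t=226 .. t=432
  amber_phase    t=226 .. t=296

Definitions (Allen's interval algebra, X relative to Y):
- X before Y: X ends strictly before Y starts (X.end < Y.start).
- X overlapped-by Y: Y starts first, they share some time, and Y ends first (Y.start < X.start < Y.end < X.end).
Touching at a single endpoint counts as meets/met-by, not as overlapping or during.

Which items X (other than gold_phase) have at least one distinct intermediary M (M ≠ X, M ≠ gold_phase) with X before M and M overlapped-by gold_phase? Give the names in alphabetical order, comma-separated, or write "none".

Target gold_phase = [t=187, t=348].
Intermediaries M with M overlapped-by gold_phase: blue_phase, crimson_phase, teal_phase.
Via blue_phase — items with X before blue_phase: red_phase.
Via crimson_phase — items with X before crimson_phase: red_phase.
Via teal_phase — items with X before teal_phase: red_phase.
Union: red_phase.

red_phase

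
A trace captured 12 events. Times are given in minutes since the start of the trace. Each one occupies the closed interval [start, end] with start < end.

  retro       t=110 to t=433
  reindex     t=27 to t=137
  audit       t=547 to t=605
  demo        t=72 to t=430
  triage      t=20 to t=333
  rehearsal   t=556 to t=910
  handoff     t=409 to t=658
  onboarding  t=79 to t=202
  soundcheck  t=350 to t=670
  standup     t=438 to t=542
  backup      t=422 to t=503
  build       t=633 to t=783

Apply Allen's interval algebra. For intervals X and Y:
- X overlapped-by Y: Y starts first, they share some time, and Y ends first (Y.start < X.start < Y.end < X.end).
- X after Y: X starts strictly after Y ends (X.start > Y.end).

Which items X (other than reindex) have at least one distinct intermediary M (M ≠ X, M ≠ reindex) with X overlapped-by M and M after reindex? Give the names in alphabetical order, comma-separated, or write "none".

build, rehearsal, standup

Target reindex = [t=27, t=137].
Intermediaries M with M after reindex: audit, backup, build, handoff, rehearsal, soundcheck, standup.
Via audit — items with X overlapped-by audit: rehearsal.
Via backup — items with X overlapped-by backup: standup.
Via build — items with X overlapped-by build: none.
Via handoff — items with X overlapped-by handoff: build, rehearsal.
Via rehearsal — items with X overlapped-by rehearsal: none.
Via soundcheck — items with X overlapped-by soundcheck: build, rehearsal.
Via standup — items with X overlapped-by standup: none.
Union: build, rehearsal, standup.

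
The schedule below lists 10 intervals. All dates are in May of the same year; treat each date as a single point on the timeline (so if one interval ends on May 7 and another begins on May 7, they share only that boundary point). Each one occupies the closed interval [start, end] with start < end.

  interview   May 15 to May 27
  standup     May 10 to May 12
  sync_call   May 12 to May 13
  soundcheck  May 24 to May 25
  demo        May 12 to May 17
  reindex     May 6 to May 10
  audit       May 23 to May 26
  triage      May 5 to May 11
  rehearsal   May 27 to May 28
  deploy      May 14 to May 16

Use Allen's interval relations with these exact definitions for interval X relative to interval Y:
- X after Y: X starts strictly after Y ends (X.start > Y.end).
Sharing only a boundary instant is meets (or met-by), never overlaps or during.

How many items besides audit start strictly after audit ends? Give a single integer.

Target audit = [May 23, May 26].
demo [May 12, May 17] → before → no.
deploy [May 14, May 16] → before → no.
interview [May 15, May 27] → contains → no.
rehearsal [May 27, May 28] → after → counts.
reindex [May 6, May 10] → before → no.
soundcheck [May 24, May 25] → during → no.
standup [May 10, May 12] → before → no.
sync_call [May 12, May 13] → before → no.
triage [May 5, May 11] → before → no.
Total: 1.

1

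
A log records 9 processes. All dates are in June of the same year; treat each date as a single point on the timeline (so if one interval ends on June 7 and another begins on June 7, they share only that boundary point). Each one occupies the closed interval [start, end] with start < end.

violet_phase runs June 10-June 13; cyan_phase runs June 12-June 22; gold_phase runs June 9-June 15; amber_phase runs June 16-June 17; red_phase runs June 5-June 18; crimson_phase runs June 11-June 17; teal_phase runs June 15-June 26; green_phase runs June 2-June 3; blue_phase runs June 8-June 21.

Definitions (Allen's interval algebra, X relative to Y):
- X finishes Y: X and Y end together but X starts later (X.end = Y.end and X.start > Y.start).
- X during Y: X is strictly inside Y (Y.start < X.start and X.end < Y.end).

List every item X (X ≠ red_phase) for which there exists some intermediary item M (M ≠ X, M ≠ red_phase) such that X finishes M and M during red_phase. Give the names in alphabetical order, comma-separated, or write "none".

amber_phase

Target red_phase = [June 5, June 18].
Intermediaries M with M during red_phase: amber_phase, crimson_phase, gold_phase, violet_phase.
Via amber_phase — items with X finishes amber_phase: none.
Via crimson_phase — items with X finishes crimson_phase: amber_phase.
Via gold_phase — items with X finishes gold_phase: none.
Via violet_phase — items with X finishes violet_phase: none.
Union: amber_phase.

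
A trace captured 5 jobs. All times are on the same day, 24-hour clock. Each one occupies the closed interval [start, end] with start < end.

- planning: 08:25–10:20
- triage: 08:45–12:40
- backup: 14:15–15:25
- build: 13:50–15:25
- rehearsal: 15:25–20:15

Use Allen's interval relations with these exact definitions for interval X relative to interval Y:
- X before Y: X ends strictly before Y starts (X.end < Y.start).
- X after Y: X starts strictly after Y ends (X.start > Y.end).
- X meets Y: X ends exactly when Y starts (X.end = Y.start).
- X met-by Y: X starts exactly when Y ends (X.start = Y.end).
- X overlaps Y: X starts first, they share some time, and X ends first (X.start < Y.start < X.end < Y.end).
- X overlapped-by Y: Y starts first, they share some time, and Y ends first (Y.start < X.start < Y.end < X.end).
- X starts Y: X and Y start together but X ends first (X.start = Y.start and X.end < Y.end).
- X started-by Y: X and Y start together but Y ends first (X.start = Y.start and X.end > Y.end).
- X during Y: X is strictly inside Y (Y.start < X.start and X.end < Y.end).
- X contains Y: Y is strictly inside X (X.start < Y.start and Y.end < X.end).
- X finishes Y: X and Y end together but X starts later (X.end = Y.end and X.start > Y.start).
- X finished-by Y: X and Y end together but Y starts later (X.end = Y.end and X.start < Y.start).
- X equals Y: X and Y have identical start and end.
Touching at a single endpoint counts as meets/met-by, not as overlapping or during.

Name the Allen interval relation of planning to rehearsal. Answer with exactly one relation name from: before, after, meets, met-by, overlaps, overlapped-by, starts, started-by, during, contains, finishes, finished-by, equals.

before

planning = [08:25, 10:20]; rehearsal = [15:25, 20:15].
Compare endpoints: planning.start < rehearsal.start, planning.start < rehearsal.end, planning.end < rehearsal.start, planning.end < rehearsal.end.
That pattern is 'before'.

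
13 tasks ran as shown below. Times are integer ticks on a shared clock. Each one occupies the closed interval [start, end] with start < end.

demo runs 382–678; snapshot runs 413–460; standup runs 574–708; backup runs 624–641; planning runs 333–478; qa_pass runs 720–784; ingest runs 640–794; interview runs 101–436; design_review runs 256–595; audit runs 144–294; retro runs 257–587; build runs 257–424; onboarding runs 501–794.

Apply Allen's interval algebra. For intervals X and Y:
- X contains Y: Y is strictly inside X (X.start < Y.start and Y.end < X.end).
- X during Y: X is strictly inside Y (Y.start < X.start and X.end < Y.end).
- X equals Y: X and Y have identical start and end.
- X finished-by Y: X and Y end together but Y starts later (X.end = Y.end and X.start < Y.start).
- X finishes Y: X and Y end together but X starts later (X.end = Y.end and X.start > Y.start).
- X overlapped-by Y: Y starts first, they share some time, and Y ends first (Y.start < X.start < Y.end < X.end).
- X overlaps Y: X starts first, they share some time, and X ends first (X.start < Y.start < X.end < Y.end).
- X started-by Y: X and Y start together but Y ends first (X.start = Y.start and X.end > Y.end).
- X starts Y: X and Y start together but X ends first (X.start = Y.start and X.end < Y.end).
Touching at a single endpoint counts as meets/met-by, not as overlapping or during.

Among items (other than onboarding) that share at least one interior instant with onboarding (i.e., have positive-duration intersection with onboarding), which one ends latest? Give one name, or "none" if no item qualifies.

ingest

Target onboarding = [501, 794].
audit [144, 294] → before → excluded.
backup [624, 641] → during → candidate.
build [257, 424] → before → excluded.
demo [382, 678] → overlaps → candidate.
design_review [256, 595] → overlaps → candidate.
ingest [640, 794] → finishes → candidate.
interview [101, 436] → before → excluded.
planning [333, 478] → before → excluded.
qa_pass [720, 784] → during → candidate.
retro [257, 587] → overlaps → candidate.
snapshot [413, 460] → before → excluded.
standup [574, 708] → during → candidate.
Among candidates, latest end is 794 → ingest.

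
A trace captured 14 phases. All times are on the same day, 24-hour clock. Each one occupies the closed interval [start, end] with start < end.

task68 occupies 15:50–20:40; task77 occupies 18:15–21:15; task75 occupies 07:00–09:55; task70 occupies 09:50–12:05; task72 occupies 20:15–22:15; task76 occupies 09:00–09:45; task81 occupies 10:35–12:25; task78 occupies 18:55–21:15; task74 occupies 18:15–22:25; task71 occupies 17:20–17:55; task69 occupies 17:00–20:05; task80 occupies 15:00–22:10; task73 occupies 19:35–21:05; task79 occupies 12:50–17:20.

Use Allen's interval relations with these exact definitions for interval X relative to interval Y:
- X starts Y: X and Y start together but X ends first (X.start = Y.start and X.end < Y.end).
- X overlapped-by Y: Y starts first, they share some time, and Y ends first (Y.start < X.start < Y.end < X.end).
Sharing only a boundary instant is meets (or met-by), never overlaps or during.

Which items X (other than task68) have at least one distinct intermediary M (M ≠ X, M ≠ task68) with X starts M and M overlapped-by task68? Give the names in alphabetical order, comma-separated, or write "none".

task77

Target task68 = [15:50, 20:40].
Intermediaries M with M overlapped-by task68: task72, task73, task74, task77, task78.
Via task72 — items with X starts task72: none.
Via task73 — items with X starts task73: none.
Via task74 — items with X starts task74: task77.
Via task77 — items with X starts task77: none.
Via task78 — items with X starts task78: none.
Union: task77.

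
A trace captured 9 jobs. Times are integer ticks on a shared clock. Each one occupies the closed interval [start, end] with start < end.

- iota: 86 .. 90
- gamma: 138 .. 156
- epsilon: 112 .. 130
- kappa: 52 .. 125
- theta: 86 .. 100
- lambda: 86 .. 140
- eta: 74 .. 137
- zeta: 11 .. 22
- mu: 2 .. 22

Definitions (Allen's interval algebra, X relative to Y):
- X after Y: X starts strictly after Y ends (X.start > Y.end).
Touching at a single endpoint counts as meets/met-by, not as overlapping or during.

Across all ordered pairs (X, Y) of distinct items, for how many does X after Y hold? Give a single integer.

Checking all 72 ordered pairs for relation 'after'; matching pairs in alphabetical order:
(epsilon, iota): epsilon after iota ✓
(epsilon, mu): epsilon after mu ✓
(epsilon, theta): epsilon after theta ✓
(epsilon, zeta): epsilon after zeta ✓
(eta, mu): eta after mu ✓
(eta, zeta): eta after zeta ✓
(gamma, epsilon): gamma after epsilon ✓
(gamma, eta): gamma after eta ✓
(gamma, iota): gamma after iota ✓
(gamma, kappa): gamma after kappa ✓
(gamma, mu): gamma after mu ✓
(gamma, theta): gamma after theta ✓
(gamma, zeta): gamma after zeta ✓
(iota, mu): iota after mu ✓
(iota, zeta): iota after zeta ✓
(kappa, mu): kappa after mu ✓
(kappa, zeta): kappa after zeta ✓
(lambda, mu): lambda after mu ✓
(lambda, zeta): lambda after zeta ✓
(theta, mu): theta after mu ✓
(theta, zeta): theta after zeta ✓
Count: 21.

21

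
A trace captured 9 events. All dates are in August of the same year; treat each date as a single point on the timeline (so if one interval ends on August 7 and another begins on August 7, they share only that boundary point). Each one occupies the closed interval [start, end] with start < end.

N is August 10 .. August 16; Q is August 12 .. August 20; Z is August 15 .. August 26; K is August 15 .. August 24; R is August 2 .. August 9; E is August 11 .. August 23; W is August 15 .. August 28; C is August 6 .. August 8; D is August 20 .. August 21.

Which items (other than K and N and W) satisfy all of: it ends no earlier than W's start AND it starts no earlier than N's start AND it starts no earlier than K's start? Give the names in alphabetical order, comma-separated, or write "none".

Conditions: its end is no earlier than W's start (X.end >= August 15) AND its start is no earlier than N's start (X.start >= August 10) AND its start is no earlier than K's start (X.start >= August 15).
C: end August 8 >= August 15? ✗; start August 6 >= August 10? ✗; start August 6 >= August 15? ✗ → no.
D: end August 21 >= August 15? ✓; start August 20 >= August 10? ✓; start August 20 >= August 15? ✓ → yes.
E: end August 23 >= August 15? ✓; start August 11 >= August 10? ✓; start August 11 >= August 15? ✗ → no.
Q: end August 20 >= August 15? ✓; start August 12 >= August 10? ✓; start August 12 >= August 15? ✗ → no.
R: end August 9 >= August 15? ✗; start August 2 >= August 10? ✗; start August 2 >= August 15? ✗ → no.
Z: end August 26 >= August 15? ✓; start August 15 >= August 10? ✓; start August 15 >= August 15? ✓ → yes.
Result: D, Z.

D, Z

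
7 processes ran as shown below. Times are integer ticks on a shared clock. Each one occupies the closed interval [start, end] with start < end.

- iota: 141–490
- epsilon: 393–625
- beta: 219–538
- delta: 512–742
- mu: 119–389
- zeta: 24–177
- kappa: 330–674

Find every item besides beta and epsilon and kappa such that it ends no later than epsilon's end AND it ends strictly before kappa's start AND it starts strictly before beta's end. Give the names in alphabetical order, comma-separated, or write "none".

zeta

Conditions: its end is no later than epsilon's end (X.end <= 625) AND its end is strictly before kappa's start (X.end < 330) AND its start is strictly before beta's end (X.start < 538).
delta: end 742 <= 625? ✗; end 742 < 330? ✗; start 512 < 538? ✓ → no.
iota: end 490 <= 625? ✓; end 490 < 330? ✗; start 141 < 538? ✓ → no.
mu: end 389 <= 625? ✓; end 389 < 330? ✗; start 119 < 538? ✓ → no.
zeta: end 177 <= 625? ✓; end 177 < 330? ✓; start 24 < 538? ✓ → yes.
Result: zeta.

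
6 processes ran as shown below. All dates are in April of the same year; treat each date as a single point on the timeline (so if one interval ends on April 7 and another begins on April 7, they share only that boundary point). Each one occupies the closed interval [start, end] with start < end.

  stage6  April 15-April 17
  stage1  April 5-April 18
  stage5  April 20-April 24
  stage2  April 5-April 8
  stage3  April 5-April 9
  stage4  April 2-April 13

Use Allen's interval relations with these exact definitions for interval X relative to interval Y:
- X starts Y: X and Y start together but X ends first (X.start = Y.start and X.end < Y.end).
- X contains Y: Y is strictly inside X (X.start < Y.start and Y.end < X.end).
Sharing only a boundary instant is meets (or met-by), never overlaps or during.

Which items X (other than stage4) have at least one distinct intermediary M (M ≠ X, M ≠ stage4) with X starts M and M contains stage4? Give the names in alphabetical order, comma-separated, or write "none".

none

Target stage4 = [April 2, April 13].
Intermediaries M with M contains stage4: none.
Union: none.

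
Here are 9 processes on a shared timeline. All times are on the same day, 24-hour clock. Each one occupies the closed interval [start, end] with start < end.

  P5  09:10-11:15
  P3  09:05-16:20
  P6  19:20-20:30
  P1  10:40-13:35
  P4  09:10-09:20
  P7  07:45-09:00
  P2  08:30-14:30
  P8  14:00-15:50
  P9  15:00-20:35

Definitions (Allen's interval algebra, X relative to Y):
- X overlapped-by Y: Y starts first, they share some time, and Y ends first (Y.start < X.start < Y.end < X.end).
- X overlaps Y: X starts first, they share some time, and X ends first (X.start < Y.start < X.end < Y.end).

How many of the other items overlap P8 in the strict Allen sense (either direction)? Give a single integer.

Target P8 = [14:00, 15:50].
P1 [10:40, 13:35] → before → no.
P2 [08:30, 14:30] → overlaps → counts.
P3 [09:05, 16:20] → contains → no.
P4 [09:10, 09:20] → before → no.
P5 [09:10, 11:15] → before → no.
P6 [19:20, 20:30] → after → no.
P7 [07:45, 09:00] → before → no.
P9 [15:00, 20:35] → overlapped-by → counts.
Total: 2.

2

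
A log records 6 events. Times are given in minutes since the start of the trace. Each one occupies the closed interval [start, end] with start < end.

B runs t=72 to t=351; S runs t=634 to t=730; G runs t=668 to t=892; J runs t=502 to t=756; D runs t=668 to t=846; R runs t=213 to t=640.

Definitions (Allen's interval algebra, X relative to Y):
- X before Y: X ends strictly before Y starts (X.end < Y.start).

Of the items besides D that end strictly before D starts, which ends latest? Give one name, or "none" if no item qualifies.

Target D = [t=668, t=846].
B [t=72, t=351] → before → candidate.
G [t=668, t=892] → started-by → excluded.
J [t=502, t=756] → overlaps → excluded.
R [t=213, t=640] → before → candidate.
S [t=634, t=730] → overlaps → excluded.
Among candidates, latest end is t=640 → R.

R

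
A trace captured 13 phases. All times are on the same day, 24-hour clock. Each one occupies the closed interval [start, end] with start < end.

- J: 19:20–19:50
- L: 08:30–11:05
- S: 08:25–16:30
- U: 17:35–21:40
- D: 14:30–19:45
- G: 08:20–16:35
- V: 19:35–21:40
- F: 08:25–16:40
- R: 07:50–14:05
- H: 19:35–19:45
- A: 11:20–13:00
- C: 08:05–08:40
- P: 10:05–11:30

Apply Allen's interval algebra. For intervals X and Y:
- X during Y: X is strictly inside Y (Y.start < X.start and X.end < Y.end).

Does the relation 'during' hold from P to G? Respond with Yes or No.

Yes

P = [10:05, 11:30], G = [08:20, 16:35].
Actual relation of P to G: during.
Asked whether 'during' holds → Yes.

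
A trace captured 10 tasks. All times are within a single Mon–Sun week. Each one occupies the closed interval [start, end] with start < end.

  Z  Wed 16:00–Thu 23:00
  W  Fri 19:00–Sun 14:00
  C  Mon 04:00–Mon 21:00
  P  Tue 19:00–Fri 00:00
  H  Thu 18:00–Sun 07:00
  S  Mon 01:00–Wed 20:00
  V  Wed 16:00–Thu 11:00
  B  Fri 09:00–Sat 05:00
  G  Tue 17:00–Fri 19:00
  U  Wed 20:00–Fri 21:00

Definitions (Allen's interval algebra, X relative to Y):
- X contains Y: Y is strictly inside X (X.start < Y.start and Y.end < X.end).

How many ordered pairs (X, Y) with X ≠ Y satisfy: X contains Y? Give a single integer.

Checking all 90 ordered pairs for relation 'contains'; matching pairs in alphabetical order:
(G, P): G contains P ✓
(G, V): G contains V ✓
(G, Z): G contains Z ✓
(H, B): H contains B ✓
(P, V): P contains V ✓
(P, Z): P contains Z ✓
(S, C): S contains C ✓
Count: 7.

7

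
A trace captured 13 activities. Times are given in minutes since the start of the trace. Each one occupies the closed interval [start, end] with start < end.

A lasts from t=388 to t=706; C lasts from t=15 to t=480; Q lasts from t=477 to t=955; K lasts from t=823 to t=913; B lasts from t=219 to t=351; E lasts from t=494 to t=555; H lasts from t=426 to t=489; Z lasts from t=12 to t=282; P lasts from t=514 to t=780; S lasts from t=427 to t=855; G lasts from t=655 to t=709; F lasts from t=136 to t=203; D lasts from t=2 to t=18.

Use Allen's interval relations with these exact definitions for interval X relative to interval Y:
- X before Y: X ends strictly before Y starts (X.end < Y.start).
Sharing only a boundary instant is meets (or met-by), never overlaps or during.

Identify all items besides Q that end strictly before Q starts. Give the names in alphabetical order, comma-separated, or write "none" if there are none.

B, D, F, Z

Target Q = [t=477, t=955].
A [t=388, t=706] → overlaps → no.
B [t=219, t=351] → before → yes.
C [t=15, t=480] → overlaps → no.
D [t=2, t=18] → before → yes.
E [t=494, t=555] → during → no.
F [t=136, t=203] → before → yes.
G [t=655, t=709] → during → no.
H [t=426, t=489] → overlaps → no.
K [t=823, t=913] → during → no.
P [t=514, t=780] → during → no.
S [t=427, t=855] → overlaps → no.
Z [t=12, t=282] → before → yes.
Result: B, D, F, Z.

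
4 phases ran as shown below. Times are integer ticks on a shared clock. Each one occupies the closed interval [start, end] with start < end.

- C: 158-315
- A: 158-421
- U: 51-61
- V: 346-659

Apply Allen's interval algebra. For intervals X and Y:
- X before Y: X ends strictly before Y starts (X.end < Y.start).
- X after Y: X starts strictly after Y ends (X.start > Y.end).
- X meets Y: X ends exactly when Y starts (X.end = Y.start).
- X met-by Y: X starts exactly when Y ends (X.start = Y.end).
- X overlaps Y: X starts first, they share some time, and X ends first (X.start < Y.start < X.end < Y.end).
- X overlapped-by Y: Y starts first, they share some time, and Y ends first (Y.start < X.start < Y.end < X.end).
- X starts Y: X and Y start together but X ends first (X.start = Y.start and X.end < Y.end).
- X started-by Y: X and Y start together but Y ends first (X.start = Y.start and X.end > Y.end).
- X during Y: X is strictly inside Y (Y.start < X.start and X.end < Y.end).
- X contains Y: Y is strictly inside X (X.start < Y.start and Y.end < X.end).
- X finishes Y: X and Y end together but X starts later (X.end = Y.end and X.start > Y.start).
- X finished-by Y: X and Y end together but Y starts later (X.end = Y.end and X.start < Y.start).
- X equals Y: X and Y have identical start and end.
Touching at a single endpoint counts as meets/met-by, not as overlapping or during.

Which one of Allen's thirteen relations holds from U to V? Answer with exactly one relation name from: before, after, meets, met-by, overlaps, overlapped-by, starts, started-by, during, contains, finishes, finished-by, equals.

before

U = [51, 61]; V = [346, 659].
Compare endpoints: U.start < V.start, U.start < V.end, U.end < V.start, U.end < V.end.
That pattern is 'before'.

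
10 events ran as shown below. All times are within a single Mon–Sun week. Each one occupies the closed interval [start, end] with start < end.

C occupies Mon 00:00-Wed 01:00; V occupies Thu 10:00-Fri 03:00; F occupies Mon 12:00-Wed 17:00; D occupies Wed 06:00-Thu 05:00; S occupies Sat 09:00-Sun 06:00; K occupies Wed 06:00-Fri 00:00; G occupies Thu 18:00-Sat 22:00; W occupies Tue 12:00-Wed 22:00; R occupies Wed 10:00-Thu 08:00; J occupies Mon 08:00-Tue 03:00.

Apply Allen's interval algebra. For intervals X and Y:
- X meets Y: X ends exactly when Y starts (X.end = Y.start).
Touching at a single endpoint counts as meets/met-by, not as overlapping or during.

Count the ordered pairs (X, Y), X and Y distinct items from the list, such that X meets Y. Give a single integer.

Checking all 90 ordered pairs for relation 'meets'; matching pairs in alphabetical order:
No pair satisfies it.
Count: 0.

0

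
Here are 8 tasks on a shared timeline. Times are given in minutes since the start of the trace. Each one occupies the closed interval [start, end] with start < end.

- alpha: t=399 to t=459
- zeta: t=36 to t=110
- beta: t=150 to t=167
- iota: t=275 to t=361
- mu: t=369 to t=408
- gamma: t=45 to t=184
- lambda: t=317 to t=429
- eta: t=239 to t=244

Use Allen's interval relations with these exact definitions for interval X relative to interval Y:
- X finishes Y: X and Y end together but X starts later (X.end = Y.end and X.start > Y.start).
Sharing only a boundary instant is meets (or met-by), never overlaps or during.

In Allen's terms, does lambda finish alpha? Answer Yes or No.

No

lambda = [t=317, t=429], alpha = [t=399, t=459].
Actual relation of lambda to alpha: overlaps.
Asked whether 'finishes' holds → No.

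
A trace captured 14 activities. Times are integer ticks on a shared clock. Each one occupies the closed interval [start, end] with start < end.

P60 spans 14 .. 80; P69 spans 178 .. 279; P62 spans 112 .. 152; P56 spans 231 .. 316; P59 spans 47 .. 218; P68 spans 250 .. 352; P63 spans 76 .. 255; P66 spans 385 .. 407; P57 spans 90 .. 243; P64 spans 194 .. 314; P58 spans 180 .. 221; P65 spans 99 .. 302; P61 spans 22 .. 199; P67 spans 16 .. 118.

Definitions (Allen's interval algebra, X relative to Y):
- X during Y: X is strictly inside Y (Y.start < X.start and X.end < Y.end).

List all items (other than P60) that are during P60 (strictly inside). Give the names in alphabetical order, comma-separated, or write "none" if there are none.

none

Target P60 = [14, 80].
P56 [231, 316] → after → no.
P57 [90, 243] → after → no.
P58 [180, 221] → after → no.
P59 [47, 218] → overlapped-by → no.
P61 [22, 199] → overlapped-by → no.
P62 [112, 152] → after → no.
P63 [76, 255] → overlapped-by → no.
P64 [194, 314] → after → no.
P65 [99, 302] → after → no.
P66 [385, 407] → after → no.
P67 [16, 118] → overlapped-by → no.
P68 [250, 352] → after → no.
P69 [178, 279] → after → no.
Result: none.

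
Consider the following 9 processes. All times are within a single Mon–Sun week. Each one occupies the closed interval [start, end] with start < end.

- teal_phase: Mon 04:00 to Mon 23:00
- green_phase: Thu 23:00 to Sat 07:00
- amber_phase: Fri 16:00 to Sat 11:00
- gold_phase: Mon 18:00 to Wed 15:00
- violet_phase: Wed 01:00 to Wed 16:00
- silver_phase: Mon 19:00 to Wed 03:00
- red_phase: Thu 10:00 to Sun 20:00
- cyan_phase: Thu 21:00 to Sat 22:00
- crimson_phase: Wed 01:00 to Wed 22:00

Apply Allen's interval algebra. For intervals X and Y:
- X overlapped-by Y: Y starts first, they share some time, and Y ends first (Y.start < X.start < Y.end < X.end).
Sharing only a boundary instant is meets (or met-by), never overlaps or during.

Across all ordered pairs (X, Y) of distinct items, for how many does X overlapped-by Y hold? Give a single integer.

Checking all 72 ordered pairs for relation 'overlapped-by'; matching pairs in alphabetical order:
(amber_phase, green_phase): amber_phase overlapped-by green_phase ✓
(crimson_phase, gold_phase): crimson_phase overlapped-by gold_phase ✓
(crimson_phase, silver_phase): crimson_phase overlapped-by silver_phase ✓
(gold_phase, teal_phase): gold_phase overlapped-by teal_phase ✓
(silver_phase, teal_phase): silver_phase overlapped-by teal_phase ✓
(violet_phase, gold_phase): violet_phase overlapped-by gold_phase ✓
(violet_phase, silver_phase): violet_phase overlapped-by silver_phase ✓
Count: 7.

7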